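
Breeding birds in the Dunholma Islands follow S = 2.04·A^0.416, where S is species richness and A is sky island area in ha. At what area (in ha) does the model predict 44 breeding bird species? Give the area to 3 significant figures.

1610 ha

44 = 2.04 × A^0.416  ⇒  A^0.416 = 44/2.04 = 21.57
ln A = ln(21.57) / 0.416 = 3.0712 / 0.416 = 7.3828
A = e^7.3828 ≈ 1608 ha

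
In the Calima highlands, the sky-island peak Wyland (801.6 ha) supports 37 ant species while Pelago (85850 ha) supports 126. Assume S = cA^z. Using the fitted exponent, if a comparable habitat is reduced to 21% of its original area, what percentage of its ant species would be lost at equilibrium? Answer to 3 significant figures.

33.6%

z = ln(126/37) / ln(85850/801.6) = 1.2254 / 4.6737 = 0.2622
S_new/S_old = (A_new/A_old)^z = 0.21^0.2622 = exp(0.2622 × -1.5606) = 0.6642
Fraction lost = 1 − 0.6642 = 0.3358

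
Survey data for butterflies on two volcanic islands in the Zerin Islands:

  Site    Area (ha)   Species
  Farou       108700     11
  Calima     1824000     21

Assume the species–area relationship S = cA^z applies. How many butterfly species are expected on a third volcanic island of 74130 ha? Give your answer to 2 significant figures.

z = ln(21/11) / ln(1824000/108700) = 0.6466 / 2.8202 = 0.2293
c = 11 / 108700^0.2293 = 11 / 14.28 = 0.7703
S₃ = 0.7703 × 74130^0.2293 = 0.7703 × 13.08 ≈ 10.08

10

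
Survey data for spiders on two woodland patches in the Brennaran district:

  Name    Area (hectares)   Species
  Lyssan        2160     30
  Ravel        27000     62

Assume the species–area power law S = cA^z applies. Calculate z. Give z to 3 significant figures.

0.287

Taking logs: ln S = ln c + z ln A, so z = (ln S₂ − ln S₁)/(ln A₂ − ln A₁).
z = ln(62/30) / ln(27000/2160) = ln(2.067) / ln(12.5) = 0.7259 / 2.5257 = 0.2874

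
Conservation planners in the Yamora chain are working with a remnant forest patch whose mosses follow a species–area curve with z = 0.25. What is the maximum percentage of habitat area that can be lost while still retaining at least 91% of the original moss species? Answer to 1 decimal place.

Need (A_new/A_old)^0.25 = 0.91, so A_new/A_old = 0.91^(1/0.25) = 0.91^4
ln(A_new/A_old) = ln 0.91 / 0.25 = -0.0943 / 0.25 = -0.3772
A_new/A_old = e^-0.3772 ≈ 0.6857
Fraction that can be lost = 1 − 0.6857 = 0.3143

31.4%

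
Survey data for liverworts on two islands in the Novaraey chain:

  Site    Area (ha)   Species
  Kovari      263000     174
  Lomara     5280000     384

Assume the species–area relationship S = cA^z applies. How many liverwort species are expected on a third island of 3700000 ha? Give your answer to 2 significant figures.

350

z = ln(384/174) / ln(5280000/263000) = 0.7916 / 2.9995 = 0.2639
c = 174 / 263000^0.2639 = 174 / 26.94 = 6.46
S₃ = 6.46 × 3700000^0.2639 = 6.46 × 54.12 ≈ 349.6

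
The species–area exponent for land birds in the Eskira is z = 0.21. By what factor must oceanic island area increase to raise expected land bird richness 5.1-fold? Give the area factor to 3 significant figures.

(A₂/A₁)^0.21 = 5.1, so A₂/A₁ = 5.1^(1/0.21) = 5.1^4.762
ln(A₂/A₁) = ln 5.1 / 0.21 = 1.6292 / 0.21 = 7.7583
A₂/A₁ = e^7.7583 ≈ 2341

2340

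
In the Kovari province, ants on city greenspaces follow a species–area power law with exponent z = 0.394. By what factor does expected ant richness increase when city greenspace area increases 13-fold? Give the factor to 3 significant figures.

S₂/S₁ = (A₂/A₁)^z = 13^0.394
ln(S₂/S₁) = 0.394 × ln 13 = 0.394 × 2.5649 = 1.0106
S₂/S₁ = e^1.0106 ≈ 2.747

2.75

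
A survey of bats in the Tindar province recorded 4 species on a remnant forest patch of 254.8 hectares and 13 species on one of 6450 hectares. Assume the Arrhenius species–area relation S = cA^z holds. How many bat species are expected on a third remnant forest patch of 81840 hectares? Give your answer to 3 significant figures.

z = ln(13/4) / ln(6450/254.8) = 1.1787 / 3.2314 = 0.3648
c = 4 / 254.8^0.3648 = 4 / 7.545 = 0.5301
S₃ = 0.5301 × 81840^0.3648 = 0.5301 × 61.95 ≈ 32.84

32.8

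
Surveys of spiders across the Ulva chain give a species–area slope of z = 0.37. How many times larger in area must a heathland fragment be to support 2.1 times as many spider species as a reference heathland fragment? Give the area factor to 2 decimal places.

7.43

(A₂/A₁)^0.37 = 2.1, so A₂/A₁ = 2.1^(1/0.37) = 2.1^2.703
ln(A₂/A₁) = ln 2.1 / 0.37 = 0.7419 / 0.37 = 2.0052
A₂/A₁ = e^2.0052 ≈ 7.428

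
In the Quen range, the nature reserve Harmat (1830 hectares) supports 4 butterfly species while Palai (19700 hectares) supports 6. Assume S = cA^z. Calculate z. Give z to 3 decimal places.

Taking logs: ln S = ln c + z ln A, so z = (ln S₂ − ln S₁)/(ln A₂ − ln A₁).
z = ln(6/4) / ln(19700/1830) = ln(1.5) / ln(10.77) = 0.4055 / 2.3763 = 0.1706

0.171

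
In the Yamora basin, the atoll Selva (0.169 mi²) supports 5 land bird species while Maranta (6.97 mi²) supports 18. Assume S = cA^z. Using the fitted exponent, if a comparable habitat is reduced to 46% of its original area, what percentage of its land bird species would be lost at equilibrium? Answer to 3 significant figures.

z = ln(18/5) / ln(6.97/0.169) = 1.2809 / 3.7195 = 0.3444
S_new/S_old = (A_new/A_old)^z = 0.46^0.3444 = exp(0.3444 × -0.7765) = 0.7653
Fraction lost = 1 − 0.7653 = 0.2347

23.5%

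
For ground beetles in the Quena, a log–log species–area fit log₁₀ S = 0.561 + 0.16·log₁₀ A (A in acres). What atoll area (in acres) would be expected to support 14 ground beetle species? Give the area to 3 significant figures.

14 = 3.639 × A^0.16  ⇒  A^0.16 = 14/3.639 = 3.847
ln A = ln(3.847) / 0.16 = 1.3473 / 0.16 = 8.4207
A = e^8.4207 ≈ 4540 acres

4540 acres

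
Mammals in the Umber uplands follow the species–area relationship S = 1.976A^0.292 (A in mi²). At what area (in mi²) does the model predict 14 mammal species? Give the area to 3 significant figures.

817 mi²

14 = 1.976 × A^0.292  ⇒  A^0.292 = 14/1.976 = 7.085
ln A = ln(7.085) / 0.292 = 1.9580 / 0.292 = 6.7054
A = e^6.7054 ≈ 816.8 mi²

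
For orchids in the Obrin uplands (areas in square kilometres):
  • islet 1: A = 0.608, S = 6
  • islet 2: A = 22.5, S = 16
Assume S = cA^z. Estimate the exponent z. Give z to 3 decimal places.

Taking logs: ln S = ln c + z ln A, so z = (ln S₂ − ln S₁)/(ln A₂ − ln A₁).
z = ln(16/6) / ln(22.5/0.608) = ln(2.667) / ln(37.01) = 0.9808 / 3.6111 = 0.2716

0.272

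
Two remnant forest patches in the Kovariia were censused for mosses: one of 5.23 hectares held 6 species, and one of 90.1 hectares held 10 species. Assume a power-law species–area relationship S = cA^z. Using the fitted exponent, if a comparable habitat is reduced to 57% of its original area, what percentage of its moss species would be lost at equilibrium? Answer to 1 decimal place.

z = ln(10/6) / ln(90.1/5.23) = 0.5108 / 2.8465 = 0.1795
S_new/S_old = (A_new/A_old)^z = 0.57^0.1795 = exp(0.1795 × -0.5621) = 0.904
Fraction lost = 1 − 0.904 = 0.09595

9.6%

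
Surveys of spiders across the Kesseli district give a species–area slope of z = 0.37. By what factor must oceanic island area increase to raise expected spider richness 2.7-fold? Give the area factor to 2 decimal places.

(A₂/A₁)^0.37 = 2.7, so A₂/A₁ = 2.7^(1/0.37) = 2.7^2.703
ln(A₂/A₁) = ln 2.7 / 0.37 = 0.9933 / 0.37 = 2.6845
A₂/A₁ = e^2.6845 ≈ 14.65

14.65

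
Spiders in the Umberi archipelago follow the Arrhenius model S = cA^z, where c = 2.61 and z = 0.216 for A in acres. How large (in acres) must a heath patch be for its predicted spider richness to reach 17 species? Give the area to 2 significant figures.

5900 acres

17 = 2.61 × A^0.216  ⇒  A^0.216 = 17/2.61 = 6.513
ln A = ln(6.513) / 0.216 = 1.8739 / 0.216 = 8.6753
A = e^8.6753 ≈ 5856 acres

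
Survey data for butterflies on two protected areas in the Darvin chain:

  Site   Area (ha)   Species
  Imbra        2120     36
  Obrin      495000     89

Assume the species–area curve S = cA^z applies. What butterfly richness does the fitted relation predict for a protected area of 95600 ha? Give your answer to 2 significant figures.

68

z = ln(89/36) / ln(495000/2120) = 0.9051 / 5.4531 = 0.1660
c = 36 / 2120^0.1660 = 36 / 3.565 = 10.1
S₃ = 10.1 × 95600^0.1660 = 10.1 × 6.709 ≈ 67.74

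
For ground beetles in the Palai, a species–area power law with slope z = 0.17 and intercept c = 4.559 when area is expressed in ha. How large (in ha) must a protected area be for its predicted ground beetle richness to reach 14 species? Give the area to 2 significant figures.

730 ha

14 = 4.559 × A^0.17  ⇒  A^0.17 = 14/4.559 = 3.071
ln A = ln(3.071) / 0.17 = 1.1220 / 0.17 = 6.5997
A = e^6.5997 ≈ 734.9 ha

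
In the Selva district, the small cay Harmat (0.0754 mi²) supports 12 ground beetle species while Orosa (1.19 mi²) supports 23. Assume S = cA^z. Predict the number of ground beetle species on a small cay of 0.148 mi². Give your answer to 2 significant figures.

14

z = ln(23/12) / ln(1.19/0.0754) = 0.6506 / 2.7589 = 0.2358
c = 12 / 0.0754^0.2358 = 12 / 0.5436 = 22.08
S₃ = 22.08 × 0.148^0.2358 = 22.08 × 0.6373 ≈ 14.07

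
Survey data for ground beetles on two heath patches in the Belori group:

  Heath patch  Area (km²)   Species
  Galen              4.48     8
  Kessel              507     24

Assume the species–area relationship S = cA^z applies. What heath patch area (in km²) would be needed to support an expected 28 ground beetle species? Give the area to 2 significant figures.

z = ln(24/8) / ln(507/4.48) = 1.0986 / 4.7289 = 0.2323
c = 8 / 4.48^0.2323 = 8 / 1.417 = 5.647
A = (28/5.647)^(1/0.2323) ⇒ ln A = ln(4.959)/0.2323 = 6.8920
A = e^6.8920 ≈ 984.4 km²

980 km²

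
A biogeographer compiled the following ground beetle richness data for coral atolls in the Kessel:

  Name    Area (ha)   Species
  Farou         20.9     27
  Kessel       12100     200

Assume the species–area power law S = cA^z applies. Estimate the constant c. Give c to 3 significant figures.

z = ln(S₂/S₁) / ln(A₂/A₁) = ln(200/27) / ln(12100/20.9) = 2.0025 / 6.3612 = 0.3148
c = S₁ / A₁^z = 27 / 20.9^0.3148 = 27 / 2.604 = 10.37

10.4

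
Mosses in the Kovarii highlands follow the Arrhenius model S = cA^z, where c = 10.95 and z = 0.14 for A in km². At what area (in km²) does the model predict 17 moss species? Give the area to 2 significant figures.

23 km²

17 = 10.95 × A^0.14  ⇒  A^0.14 = 17/10.95 = 1.553
ln A = ln(1.553) / 0.14 = 0.4399 / 0.14 = 3.1420
A = e^3.1420 ≈ 23.15 km²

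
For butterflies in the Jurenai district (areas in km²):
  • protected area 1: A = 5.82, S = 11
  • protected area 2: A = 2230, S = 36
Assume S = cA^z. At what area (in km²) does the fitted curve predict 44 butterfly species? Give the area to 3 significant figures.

z = ln(36/11) / ln(2230/5.82) = 1.1856 / 5.9485 = 0.1993
c = 11 / 5.82^0.1993 = 11 / 1.421 = 7.743
A = (44/7.743)^(1/0.1993) ⇒ ln A = ln(5.682)/0.1993 = 8.7166
A = e^8.7166 ≈ 6103 km²

6100 km²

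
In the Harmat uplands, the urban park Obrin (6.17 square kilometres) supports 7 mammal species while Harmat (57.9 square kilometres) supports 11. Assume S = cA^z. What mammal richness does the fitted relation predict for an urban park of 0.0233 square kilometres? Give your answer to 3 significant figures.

z = ln(11/7) / ln(57.9/6.17) = 0.4520 / 2.2390 = 0.2019
c = 7 / 6.17^0.2019 = 7 / 1.444 = 4.848
S₃ = 4.848 × 0.0233^0.2019 = 4.848 × 0.4682 ≈ 2.27

2.27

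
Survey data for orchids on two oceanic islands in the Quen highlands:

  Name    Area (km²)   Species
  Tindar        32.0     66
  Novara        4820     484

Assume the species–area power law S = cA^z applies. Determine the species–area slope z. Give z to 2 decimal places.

0.40

Taking logs: ln S = ln c + z ln A, so z = (ln S₂ − ln S₁)/(ln A₂ − ln A₁).
z = ln(484/66) / ln(4820/32) = ln(7.333) / ln(150.6) = 1.9924 / 5.0148 = 0.3973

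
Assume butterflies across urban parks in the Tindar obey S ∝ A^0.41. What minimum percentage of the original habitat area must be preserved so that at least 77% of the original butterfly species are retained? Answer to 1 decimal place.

52.9%

Need (A_new/A_old)^0.41 = 0.77, so A_new/A_old = 0.77^(1/0.41) = 0.77^2.439
ln(A_new/A_old) = ln 0.77 / 0.41 = -0.2614 / 0.41 = -0.6375
A_new/A_old = e^-0.6375 ≈ 0.5286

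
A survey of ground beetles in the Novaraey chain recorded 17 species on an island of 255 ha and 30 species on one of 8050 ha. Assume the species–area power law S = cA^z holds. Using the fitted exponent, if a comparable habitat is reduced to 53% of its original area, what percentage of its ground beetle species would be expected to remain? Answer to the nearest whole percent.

90%

z = ln(30/17) / ln(8050/255) = 0.5680 / 3.4522 = 0.1645
S_new/S_old = (A_new/A_old)^z = 0.53^0.1645 = exp(0.1645 × -0.6349) = 0.9008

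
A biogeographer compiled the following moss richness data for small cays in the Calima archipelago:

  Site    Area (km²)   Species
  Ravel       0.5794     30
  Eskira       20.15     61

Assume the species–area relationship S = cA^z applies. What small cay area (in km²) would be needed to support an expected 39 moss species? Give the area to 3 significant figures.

z = ln(61/30) / ln(20.15/0.5794) = 0.7097 / 3.5490 = 0.2000
c = 30 / 0.5794^0.2000 = 30 / 0.8966 = 33.46
A = (39/33.46)^(1/0.2000) ⇒ ln A = ln(1.166)/0.2000 = 0.7663
A = e^0.7663 ≈ 2.152 km²

2.15 km²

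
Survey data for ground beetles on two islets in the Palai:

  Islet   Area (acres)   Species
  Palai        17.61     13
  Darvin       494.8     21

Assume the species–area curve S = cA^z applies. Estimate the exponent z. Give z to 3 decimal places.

Taking logs: ln S = ln c + z ln A, so z = (ln S₂ − ln S₁)/(ln A₂ − ln A₁).
z = ln(21/13) / ln(494.8/17.61) = ln(1.615) / ln(28.1) = 0.4796 / 3.3357 = 0.1438

0.144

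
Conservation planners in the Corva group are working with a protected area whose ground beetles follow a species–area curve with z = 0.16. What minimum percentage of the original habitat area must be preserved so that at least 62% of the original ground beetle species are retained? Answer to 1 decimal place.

5.0%

Need (A_new/A_old)^0.16 = 0.62, so A_new/A_old = 0.62^(1/0.16) = 0.62^6.25
ln(A_new/A_old) = ln 0.62 / 0.16 = -0.4780 / 0.16 = -2.9877
A_new/A_old = e^-2.9877 ≈ 0.0504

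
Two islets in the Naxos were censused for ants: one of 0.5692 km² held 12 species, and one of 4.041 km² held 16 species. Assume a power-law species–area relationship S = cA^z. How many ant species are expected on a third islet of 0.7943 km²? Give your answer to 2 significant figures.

13

z = ln(16/12) / ln(4.041/0.5692) = 0.2877 / 1.9600 = 0.1468
c = 12 / 0.5692^0.1468 = 12 / 0.9206 = 13.03
S₃ = 13.03 × 0.7943^0.1468 = 13.03 × 0.9668 ≈ 12.6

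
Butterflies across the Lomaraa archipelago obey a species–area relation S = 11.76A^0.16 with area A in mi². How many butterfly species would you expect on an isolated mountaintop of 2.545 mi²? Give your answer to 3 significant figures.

S = 11.76 × 2.545^0.16
ln S = ln 11.76 + 0.16 × ln 2.545 = 2.4647 + 0.16 × 0.9341 = 2.6142
S = e^2.6142 ≈ 13.66

13.7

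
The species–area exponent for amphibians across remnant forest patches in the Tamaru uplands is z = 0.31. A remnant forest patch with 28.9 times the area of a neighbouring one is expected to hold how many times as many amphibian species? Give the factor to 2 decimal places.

S₂/S₁ = (A₂/A₁)^z = 28.9^0.31
ln(S₂/S₁) = 0.31 × ln 28.9 = 0.31 × 3.3638 = 1.0428
S₂/S₁ = e^1.0428 ≈ 2.837

2.84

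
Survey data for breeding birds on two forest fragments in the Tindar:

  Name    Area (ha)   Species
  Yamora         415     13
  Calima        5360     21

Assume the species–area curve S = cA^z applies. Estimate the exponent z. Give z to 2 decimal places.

0.19

Taking logs: ln S = ln c + z ln A, so z = (ln S₂ − ln S₁)/(ln A₂ − ln A₁).
z = ln(21/13) / ln(5360/415) = ln(1.615) / ln(12.92) = 0.4796 / 2.5584 = 0.1874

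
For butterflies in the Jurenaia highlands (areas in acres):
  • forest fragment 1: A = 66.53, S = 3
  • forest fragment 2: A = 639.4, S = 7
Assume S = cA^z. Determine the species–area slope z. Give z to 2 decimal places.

0.37

Taking logs: ln S = ln c + z ln A, so z = (ln S₂ − ln S₁)/(ln A₂ − ln A₁).
z = ln(7/3) / ln(639.4/66.53) = ln(2.333) / ln(9.611) = 0.8473 / 2.2629 = 0.3744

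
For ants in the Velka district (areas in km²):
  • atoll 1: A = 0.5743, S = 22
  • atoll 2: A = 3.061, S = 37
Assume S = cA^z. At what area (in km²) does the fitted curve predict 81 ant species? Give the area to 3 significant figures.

z = ln(37/22) / ln(3.061/0.5743) = 0.5199 / 1.6733 = 0.3107
c = 22 / 0.5743^0.3107 = 22 / 0.8417 = 26.14
A = (81/26.14)^(1/0.3107) ⇒ ln A = ln(3.099)/0.3107 = 3.6407
A = e^3.6407 ≈ 38.12 km²

38.1 km²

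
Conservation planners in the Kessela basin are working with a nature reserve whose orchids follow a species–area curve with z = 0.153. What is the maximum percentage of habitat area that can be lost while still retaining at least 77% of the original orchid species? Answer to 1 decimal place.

Need (A_new/A_old)^0.153 = 0.77, so A_new/A_old = 0.77^(1/0.153) = 0.77^6.536
ln(A_new/A_old) = ln 0.77 / 0.153 = -0.2614 / 0.153 = -1.7083
A_new/A_old = e^-1.7083 ≈ 0.1812
Fraction that can be lost = 1 − 0.1812 = 0.8188

81.9%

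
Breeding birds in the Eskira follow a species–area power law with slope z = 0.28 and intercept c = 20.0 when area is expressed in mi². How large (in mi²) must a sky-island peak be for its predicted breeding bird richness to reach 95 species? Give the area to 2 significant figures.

95 = 20 × A^0.28  ⇒  A^0.28 = 95/20 = 4.75
ln A = ln(4.75) / 0.28 = 1.5581 / 0.28 = 5.5648
A = e^5.5648 ≈ 261.1 mi²

260 mi²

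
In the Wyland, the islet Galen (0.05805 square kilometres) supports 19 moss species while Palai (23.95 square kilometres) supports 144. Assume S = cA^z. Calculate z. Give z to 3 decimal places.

Taking logs: ln S = ln c + z ln A, so z = (ln S₂ − ln S₁)/(ln A₂ − ln A₁).
z = ln(144/19) / ln(23.95/0.05805) = ln(7.579) / ln(412.6) = 2.0254 / 6.0224 = 0.3363

0.336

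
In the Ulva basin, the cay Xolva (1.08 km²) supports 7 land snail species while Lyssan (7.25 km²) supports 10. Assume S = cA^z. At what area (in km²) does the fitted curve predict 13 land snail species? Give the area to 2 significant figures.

29 km²

z = ln(10/7) / ln(7.25/1.08) = 0.3567 / 1.9040 = 0.1873
c = 7 / 1.08^0.1873 = 7 / 1.015 = 6.9
A = (13/6.9)^(1/0.1873) ⇒ ln A = ln(1.884)/0.1873 = 3.3816
A = e^3.3816 ≈ 29.42 km²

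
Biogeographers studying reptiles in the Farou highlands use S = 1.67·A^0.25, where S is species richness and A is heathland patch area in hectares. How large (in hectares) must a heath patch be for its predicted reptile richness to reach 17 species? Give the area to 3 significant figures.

10700 hectares

17 = 1.67 × A^0.25  ⇒  A^0.25 = 17/1.67 = 10.18
ln A = ln(10.18) / 0.25 = 2.3204 / 0.25 = 9.2816
A = e^9.2816 ≈ 10738 hectares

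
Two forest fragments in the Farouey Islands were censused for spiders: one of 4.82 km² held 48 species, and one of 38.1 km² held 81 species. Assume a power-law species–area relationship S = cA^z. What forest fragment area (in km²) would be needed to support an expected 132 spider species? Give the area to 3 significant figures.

z = ln(81/48) / ln(38.1/4.82) = 0.5232 / 2.0674 = 0.2531
c = 48 / 4.82^0.2531 = 48 / 1.489 = 32.24
A = (132/32.24)^(1/0.2531) ⇒ ln A = ln(4.095)/0.2531 = 5.5698
A = e^5.5698 ≈ 262.4 km²

262 km²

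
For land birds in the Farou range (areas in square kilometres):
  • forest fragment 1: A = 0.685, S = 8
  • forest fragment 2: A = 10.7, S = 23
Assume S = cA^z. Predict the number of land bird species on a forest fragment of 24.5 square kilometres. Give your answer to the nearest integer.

32

z = ln(23/8) / ln(10.7/0.685) = 1.0561 / 2.7486 = 0.3842
c = 8 / 0.685^0.3842 = 8 / 0.8647 = 9.252
S₃ = 9.252 × 24.5^0.3842 = 9.252 × 3.418 ≈ 31.62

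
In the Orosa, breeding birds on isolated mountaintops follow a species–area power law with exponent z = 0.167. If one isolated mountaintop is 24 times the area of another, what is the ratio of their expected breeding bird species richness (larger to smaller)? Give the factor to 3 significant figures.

S₂/S₁ = (A₂/A₁)^z = 24^0.167
ln(S₂/S₁) = 0.167 × ln 24 = 0.167 × 3.1781 = 0.5307
S₂/S₁ = e^0.5307 ≈ 1.7

1.70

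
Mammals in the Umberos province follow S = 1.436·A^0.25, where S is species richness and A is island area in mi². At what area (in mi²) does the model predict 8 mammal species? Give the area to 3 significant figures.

8 = 1.436 × A^0.25  ⇒  A^0.25 = 8/1.436 = 5.571
ln A = ln(5.571) / 0.25 = 1.7176 / 0.25 = 6.8703
A = e^6.8703 ≈ 963.3 mi²

963 mi²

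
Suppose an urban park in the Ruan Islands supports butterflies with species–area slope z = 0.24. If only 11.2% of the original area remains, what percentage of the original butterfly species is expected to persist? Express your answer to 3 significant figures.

59.1%

S_new/S_old = (A_new/A_old)^z = 0.112^0.24
= exp(0.24 × ln 0.112) = exp(0.24 × -2.1893) = exp(-0.5254) ≈ 0.5913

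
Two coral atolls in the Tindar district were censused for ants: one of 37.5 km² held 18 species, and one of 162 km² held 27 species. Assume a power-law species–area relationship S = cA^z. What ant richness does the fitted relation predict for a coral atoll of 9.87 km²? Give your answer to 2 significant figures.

z = ln(27/18) / ln(162/37.5) = 0.4055 / 1.4633 = 0.2771
c = 18 / 37.5^0.2771 = 18 / 2.73 = 6.593
S₃ = 6.593 × 9.87^0.2771 = 6.593 × 1.886 ≈ 12.43

12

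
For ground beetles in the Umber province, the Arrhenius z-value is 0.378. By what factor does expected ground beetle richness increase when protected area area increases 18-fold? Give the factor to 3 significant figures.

S₂/S₁ = (A₂/A₁)^z = 18^0.378
ln(S₂/S₁) = 0.378 × ln 18 = 0.378 × 2.8904 = 1.0926
S₂/S₁ = e^1.0926 ≈ 2.982

2.98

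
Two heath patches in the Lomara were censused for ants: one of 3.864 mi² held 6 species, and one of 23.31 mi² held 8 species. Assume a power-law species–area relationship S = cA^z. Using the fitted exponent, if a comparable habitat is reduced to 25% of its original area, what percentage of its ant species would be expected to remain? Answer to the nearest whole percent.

80%

z = ln(8/6) / ln(23.31/3.864) = 0.2877 / 1.7972 = 0.1601
S_new/S_old = (A_new/A_old)^z = 0.25^0.1601 = exp(0.1601 × -1.3863) = 0.801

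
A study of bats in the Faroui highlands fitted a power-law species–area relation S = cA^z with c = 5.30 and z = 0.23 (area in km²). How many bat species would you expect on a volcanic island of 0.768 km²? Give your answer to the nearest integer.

5

S = 5.3 × 0.768^0.23 = 5.3 × 0.9411 ≈ 4.988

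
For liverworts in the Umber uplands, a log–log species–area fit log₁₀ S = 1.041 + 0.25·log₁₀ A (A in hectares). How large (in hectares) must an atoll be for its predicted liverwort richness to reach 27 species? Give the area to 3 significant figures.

36.4 hectares

27 = 10.99 × A^0.25  ⇒  A^0.25 = 27/10.99 = 2.457
ln A = ln(2.457) / 0.25 = 0.8988 / 0.25 = 3.5954
A = e^3.5954 ≈ 36.43 hectares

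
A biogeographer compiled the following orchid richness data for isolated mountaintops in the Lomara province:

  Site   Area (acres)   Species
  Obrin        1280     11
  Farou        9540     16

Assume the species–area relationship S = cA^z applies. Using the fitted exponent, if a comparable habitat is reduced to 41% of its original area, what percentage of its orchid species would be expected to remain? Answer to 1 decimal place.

z = ln(16/11) / ln(9540/1280) = 0.3747 / 2.0086 = 0.1865
S_new/S_old = (A_new/A_old)^z = 0.41^0.1865 = exp(0.1865 × -0.8916) = 0.8468

84.7%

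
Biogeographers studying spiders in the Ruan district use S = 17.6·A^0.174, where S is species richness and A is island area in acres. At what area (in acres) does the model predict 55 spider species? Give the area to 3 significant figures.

698 acres

55 = 17.6 × A^0.174  ⇒  A^0.174 = 55/17.6 = 3.125
ln A = ln(3.125) / 0.174 = 1.1394 / 0.174 = 6.5485
A = e^6.5485 ≈ 698.2 acres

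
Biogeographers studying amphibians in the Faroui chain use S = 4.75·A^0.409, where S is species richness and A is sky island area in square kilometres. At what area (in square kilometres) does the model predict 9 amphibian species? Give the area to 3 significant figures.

9 = 4.75 × A^0.409  ⇒  A^0.409 = 9/4.75 = 1.895
ln A = ln(1.895) / 0.409 = 0.6391 / 0.409 = 1.5625
A = e^1.5625 ≈ 4.771 square kilometres

4.77 square kilometres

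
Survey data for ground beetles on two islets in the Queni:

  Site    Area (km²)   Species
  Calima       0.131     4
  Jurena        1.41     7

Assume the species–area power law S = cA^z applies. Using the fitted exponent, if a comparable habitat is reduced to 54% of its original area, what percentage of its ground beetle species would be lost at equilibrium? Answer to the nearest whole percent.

14%

z = ln(7/4) / ln(1.41/0.131) = 0.5596 / 2.3761 = 0.2355
S_new/S_old = (A_new/A_old)^z = 0.54^0.2355 = exp(0.2355 × -0.6162) = 0.8649
Fraction lost = 1 − 0.8649 = 0.1351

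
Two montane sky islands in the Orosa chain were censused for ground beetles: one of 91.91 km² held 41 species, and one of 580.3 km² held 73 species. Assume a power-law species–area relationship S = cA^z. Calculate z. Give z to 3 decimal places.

Taking logs: ln S = ln c + z ln A, so z = (ln S₂ − ln S₁)/(ln A₂ − ln A₁).
z = ln(73/41) / ln(580.3/91.91) = ln(1.78) / ln(6.314) = 0.5769 / 1.8427 = 0.3131

0.313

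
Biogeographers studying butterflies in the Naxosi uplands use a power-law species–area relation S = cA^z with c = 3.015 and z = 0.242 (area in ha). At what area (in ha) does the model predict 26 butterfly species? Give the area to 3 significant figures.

26 = 3.015 × A^0.242  ⇒  A^0.242 = 26/3.015 = 8.624
ln A = ln(8.624) / 0.242 = 2.1545 / 0.242 = 8.9029
A = e^8.9029 ≈ 7353 ha

7350 ha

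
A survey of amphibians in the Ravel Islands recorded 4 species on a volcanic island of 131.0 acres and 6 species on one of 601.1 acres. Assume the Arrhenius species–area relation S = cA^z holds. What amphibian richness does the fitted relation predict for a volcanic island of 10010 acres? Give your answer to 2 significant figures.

z = ln(6/4) / ln(601.1/131) = 0.4055 / 1.5236 = 0.2661
c = 4 / 131^0.2661 = 4 / 3.66 = 1.093
S₃ = 1.093 × 10010^0.2661 = 1.093 × 11.6 ≈ 12.68

13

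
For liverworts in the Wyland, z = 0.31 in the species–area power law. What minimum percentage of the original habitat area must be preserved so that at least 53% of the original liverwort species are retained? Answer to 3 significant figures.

12.9%

Need (A_new/A_old)^0.31 = 0.53, so A_new/A_old = 0.53^(1/0.31) = 0.53^3.226
ln(A_new/A_old) = ln 0.53 / 0.31 = -0.6349 / 0.31 = -2.0480
A_new/A_old = e^-2.0480 ≈ 0.129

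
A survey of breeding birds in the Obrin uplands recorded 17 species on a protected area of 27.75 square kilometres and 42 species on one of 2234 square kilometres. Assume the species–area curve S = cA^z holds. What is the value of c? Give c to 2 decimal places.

z = ln(S₂/S₁) / ln(A₂/A₁) = ln(42/17) / ln(2234/27.75) = 0.9045 / 4.3883 = 0.2061
c = S₁ / A₁^z = 17 / 27.75^0.2061 = 17 / 1.984 = 8.57

8.57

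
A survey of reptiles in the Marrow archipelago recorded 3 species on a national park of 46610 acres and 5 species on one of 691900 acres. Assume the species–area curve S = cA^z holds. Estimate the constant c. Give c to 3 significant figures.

0.392

z = ln(S₂/S₁) / ln(A₂/A₁) = ln(5/3) / ln(691900/46610) = 0.5108 / 2.6976 = 0.1894
c = S₁ / A₁^z = 3 / 46610^0.1894 = 3 / 7.656 = 0.3918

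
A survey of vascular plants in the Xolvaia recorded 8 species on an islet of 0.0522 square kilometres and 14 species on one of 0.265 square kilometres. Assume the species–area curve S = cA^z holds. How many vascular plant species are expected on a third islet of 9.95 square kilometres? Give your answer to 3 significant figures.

z = ln(14/8) / ln(0.265/0.0522) = 0.5596 / 1.6246 = 0.3445
c = 8 / 0.0522^0.3445 = 8 / 0.3617 = 22.12
S₃ = 22.12 × 9.95^0.3445 = 22.12 × 2.206 ≈ 48.81

48.8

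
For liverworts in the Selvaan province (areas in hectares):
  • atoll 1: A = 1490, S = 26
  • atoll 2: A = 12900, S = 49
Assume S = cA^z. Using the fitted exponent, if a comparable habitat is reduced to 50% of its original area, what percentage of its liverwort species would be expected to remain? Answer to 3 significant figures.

z = ln(49/26) / ln(12900/1490) = 0.6337 / 2.1585 = 0.2936
S_new/S_old = (A_new/A_old)^z = 0.5^0.2936 = exp(0.2936 × -0.6931) = 0.8159

81.6%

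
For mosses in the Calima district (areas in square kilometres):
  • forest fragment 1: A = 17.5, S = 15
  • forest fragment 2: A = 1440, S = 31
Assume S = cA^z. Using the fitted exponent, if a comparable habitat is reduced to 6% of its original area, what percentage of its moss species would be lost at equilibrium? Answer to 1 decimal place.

37.1%

z = ln(31/15) / ln(1440/17.5) = 0.7259 / 4.4102 = 0.1646
S_new/S_old = (A_new/A_old)^z = 0.06^0.1646 = exp(0.1646 × -2.8134) = 0.6293
Fraction lost = 1 − 0.6293 = 0.3707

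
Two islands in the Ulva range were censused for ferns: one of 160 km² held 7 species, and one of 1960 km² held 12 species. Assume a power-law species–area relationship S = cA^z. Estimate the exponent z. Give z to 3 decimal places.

Taking logs: ln S = ln c + z ln A, so z = (ln S₂ − ln S₁)/(ln A₂ − ln A₁).
z = ln(12/7) / ln(1960/160) = ln(1.714) / ln(12.25) = 0.5390 / 2.5055 = 0.2151

0.215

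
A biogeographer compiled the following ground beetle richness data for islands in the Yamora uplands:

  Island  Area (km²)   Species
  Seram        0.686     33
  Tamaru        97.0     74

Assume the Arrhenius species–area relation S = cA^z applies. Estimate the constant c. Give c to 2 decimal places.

z = ln(S₂/S₁) / ln(A₂/A₁) = ln(74/33) / ln(97/0.686) = 0.8076 / 4.9516 = 0.1631
c = S₁ / A₁^z = 33 / 0.686^0.1631 = 33 / 0.9404 = 35.09

35.09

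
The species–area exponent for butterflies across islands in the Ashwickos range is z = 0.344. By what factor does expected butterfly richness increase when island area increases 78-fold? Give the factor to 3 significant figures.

S₂/S₁ = (A₂/A₁)^z = 78^0.344
ln(S₂/S₁) = 0.344 × ln 78 = 0.344 × 4.3567 = 1.4987
S₂/S₁ = e^1.4987 ≈ 4.476

4.48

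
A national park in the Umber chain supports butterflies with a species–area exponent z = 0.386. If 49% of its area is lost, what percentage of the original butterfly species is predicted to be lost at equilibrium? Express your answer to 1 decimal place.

S_new/S_old = (A_new/A_old)^z = 0.51^0.386
= exp(0.386 × ln 0.51) = exp(0.386 × -0.6733) = exp(-0.2599) ≈ 0.7711
Fraction lost = 1 − 0.7711 = 0.2289

22.9%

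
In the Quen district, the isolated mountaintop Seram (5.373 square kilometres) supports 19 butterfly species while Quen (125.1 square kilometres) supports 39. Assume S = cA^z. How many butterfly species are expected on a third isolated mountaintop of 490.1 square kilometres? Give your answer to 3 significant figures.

z = ln(39/19) / ln(125.1/5.373) = 0.7191 / 3.1477 = 0.2285
c = 19 / 5.373^0.2285 = 19 / 1.468 = 12.94
S₃ = 12.94 × 490.1^0.2285 = 12.94 × 4.117 ≈ 53.28

53.3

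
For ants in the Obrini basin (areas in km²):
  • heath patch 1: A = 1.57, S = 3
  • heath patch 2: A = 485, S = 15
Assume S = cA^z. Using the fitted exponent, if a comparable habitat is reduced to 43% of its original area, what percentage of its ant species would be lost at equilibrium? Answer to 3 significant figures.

z = ln(15/3) / ln(485/1.57) = 1.6094 / 5.7331 = 0.2807
S_new/S_old = (A_new/A_old)^z = 0.43^0.2807 = exp(0.2807 × -0.8440) = 0.789
Fraction lost = 1 − 0.789 = 0.211

21.1%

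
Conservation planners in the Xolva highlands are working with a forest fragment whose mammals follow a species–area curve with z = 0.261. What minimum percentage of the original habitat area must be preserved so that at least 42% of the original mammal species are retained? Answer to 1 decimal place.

3.6%

Need (A_new/A_old)^0.261 = 0.42, so A_new/A_old = 0.42^(1/0.261) = 0.42^3.831
ln(A_new/A_old) = ln 0.42 / 0.261 = -0.8675 / 0.261 = -3.3238
A_new/A_old = e^-3.3238 ≈ 0.03602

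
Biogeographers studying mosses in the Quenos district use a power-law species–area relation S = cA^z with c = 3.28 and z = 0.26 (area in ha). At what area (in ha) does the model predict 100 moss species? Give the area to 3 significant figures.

511000 ha

100 = 3.28 × A^0.26  ⇒  A^0.26 = 100/3.28 = 30.49
ln A = ln(30.49) / 0.26 = 3.4173 / 0.26 = 13.1436
A = e^13.1436 ≈ 510714 ha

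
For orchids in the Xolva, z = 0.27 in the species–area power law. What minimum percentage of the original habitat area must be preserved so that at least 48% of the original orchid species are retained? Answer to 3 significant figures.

Need (A_new/A_old)^0.27 = 0.48, so A_new/A_old = 0.48^(1/0.27) = 0.48^3.704
ln(A_new/A_old) = ln 0.48 / 0.27 = -0.7340 / 0.27 = -2.7184
A_new/A_old = e^-2.7184 ≈ 0.06598

6.60%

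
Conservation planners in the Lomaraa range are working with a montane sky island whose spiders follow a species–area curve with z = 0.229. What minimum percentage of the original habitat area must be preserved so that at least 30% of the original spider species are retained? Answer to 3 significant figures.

0.521%

Need (A_new/A_old)^0.229 = 0.3, so A_new/A_old = 0.3^(1/0.229) = 0.3^4.367
ln(A_new/A_old) = ln 0.3 / 0.229 = -1.2040 / 0.229 = -5.2575
A_new/A_old = e^-5.2575 ≈ 0.005208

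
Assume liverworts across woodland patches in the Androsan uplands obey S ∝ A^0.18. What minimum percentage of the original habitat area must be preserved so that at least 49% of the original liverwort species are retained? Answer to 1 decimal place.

Need (A_new/A_old)^0.18 = 0.49, so A_new/A_old = 0.49^(1/0.18) = 0.49^5.556
ln(A_new/A_old) = ln 0.49 / 0.18 = -0.7133 / 0.18 = -3.9631
A_new/A_old = e^-3.9631 ≈ 0.019

1.9%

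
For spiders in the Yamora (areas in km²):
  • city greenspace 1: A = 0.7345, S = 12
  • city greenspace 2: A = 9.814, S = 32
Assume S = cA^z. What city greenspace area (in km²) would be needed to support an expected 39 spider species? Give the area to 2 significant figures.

17 km²

z = ln(32/12) / ln(9.814/0.7345) = 0.9808 / 2.5924 = 0.3784
c = 12 / 0.7345^0.3784 = 12 / 0.8898 = 13.49
A = (39/13.49)^(1/0.3784) ⇒ ln A = ln(2.892)/0.3784 = 2.8067
A = e^2.8067 ≈ 16.55 km²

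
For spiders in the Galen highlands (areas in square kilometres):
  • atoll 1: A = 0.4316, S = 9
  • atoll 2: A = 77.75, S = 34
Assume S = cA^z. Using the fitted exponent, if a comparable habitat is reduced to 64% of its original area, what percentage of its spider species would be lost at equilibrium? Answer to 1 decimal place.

10.8%

z = ln(34/9) / ln(77.75/0.4316) = 1.3291 / 5.1938 = 0.2559
S_new/S_old = (A_new/A_old)^z = 0.64^0.2559 = exp(0.2559 × -0.4463) = 0.8921
Fraction lost = 1 − 0.8921 = 0.1079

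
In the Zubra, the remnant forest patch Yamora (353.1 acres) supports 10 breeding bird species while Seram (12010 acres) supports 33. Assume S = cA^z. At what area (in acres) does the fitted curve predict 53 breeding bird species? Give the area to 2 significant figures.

49000 acres

z = ln(33/10) / ln(12010/353.1) = 1.1939 / 3.5267 = 0.3385
c = 10 / 353.1^0.3385 = 10 / 7.287 = 1.372
A = (53/1.372)^(1/0.3385) ⇒ ln A = ln(38.62)/0.3385 = 10.7930
A = e^10.7930 ≈ 48679 acres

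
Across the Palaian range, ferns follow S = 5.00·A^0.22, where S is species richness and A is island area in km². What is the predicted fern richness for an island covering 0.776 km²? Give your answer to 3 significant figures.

4.73

S = 5 × 0.776^0.22 = 5 × 0.9457 ≈ 4.729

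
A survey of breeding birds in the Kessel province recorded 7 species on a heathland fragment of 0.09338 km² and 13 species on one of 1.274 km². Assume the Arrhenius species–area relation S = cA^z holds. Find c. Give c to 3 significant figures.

z = ln(S₂/S₁) / ln(A₂/A₁) = ln(13/7) / ln(1.274/0.09338) = 0.6190 / 2.6132 = 0.2369
c = S₁ / A₁^z = 7 / 0.09338^0.2369 = 7 / 0.5703 = 12.28

12.3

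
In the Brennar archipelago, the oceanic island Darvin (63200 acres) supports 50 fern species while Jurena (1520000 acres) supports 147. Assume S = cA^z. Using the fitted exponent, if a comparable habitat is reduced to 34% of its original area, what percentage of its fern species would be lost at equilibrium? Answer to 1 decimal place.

30.6%

z = ln(147/50) / ln(1520000/63200) = 1.0784 / 3.1802 = 0.3391
S_new/S_old = (A_new/A_old)^z = 0.34^0.3391 = exp(0.3391 × -1.0788) = 0.6936
Fraction lost = 1 − 0.6936 = 0.3064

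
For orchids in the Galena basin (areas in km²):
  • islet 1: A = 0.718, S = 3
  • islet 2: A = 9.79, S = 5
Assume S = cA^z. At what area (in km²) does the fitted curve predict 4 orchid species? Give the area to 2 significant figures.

z = ln(5/3) / ln(9.79/0.718) = 0.5108 / 2.6126 = 0.1955
c = 3 / 0.718^0.1955 = 3 / 0.9373 = 3.201
A = (4/3.201)^(1/0.1955) ⇒ ln A = ln(1.25)/0.1955 = 1.1401
A = e^1.1401 ≈ 3.127 km²

3.1 km²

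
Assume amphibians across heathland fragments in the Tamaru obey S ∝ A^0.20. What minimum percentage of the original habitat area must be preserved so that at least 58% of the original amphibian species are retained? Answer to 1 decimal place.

Need (A_new/A_old)^0.2 = 0.58, so A_new/A_old = 0.58^(1/0.2) = 0.58^5
ln(A_new/A_old) = ln 0.58 / 0.2 = -0.5447 / 0.2 = -2.7236
A_new/A_old = e^-2.7236 ≈ 0.06564

6.6%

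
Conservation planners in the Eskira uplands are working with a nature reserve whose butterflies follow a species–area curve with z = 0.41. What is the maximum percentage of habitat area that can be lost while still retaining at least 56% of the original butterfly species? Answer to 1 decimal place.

Need (A_new/A_old)^0.41 = 0.56, so A_new/A_old = 0.56^(1/0.41) = 0.56^2.439
ln(A_new/A_old) = ln 0.56 / 0.41 = -0.5798 / 0.41 = -1.4142
A_new/A_old = e^-1.4142 ≈ 0.2431
Fraction that can be lost = 1 − 0.2431 = 0.7569

75.7%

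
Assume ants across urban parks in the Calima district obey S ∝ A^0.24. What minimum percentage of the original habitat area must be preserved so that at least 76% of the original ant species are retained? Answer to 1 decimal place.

Need (A_new/A_old)^0.24 = 0.76, so A_new/A_old = 0.76^(1/0.24) = 0.76^4.167
ln(A_new/A_old) = ln 0.76 / 0.24 = -0.2744 / 0.24 = -1.1435
A_new/A_old = e^-1.1435 ≈ 0.3187

31.9%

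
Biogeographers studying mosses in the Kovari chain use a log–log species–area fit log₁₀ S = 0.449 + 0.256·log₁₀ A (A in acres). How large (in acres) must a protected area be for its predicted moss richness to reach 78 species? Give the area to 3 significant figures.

434000 acres

78 = 2.812 × A^0.256  ⇒  A^0.256 = 78/2.812 = 27.74
ln A = ln(27.74) / 0.256 = 3.3228 / 0.256 = 12.9799
A = e^12.9799 ≈ 433599 acres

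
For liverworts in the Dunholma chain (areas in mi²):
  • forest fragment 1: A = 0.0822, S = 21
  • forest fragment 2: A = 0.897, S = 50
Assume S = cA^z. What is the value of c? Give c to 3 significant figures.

52.0

z = ln(S₂/S₁) / ln(A₂/A₁) = ln(50/21) / ln(0.897/0.0822) = 0.8675 / 2.3899 = 0.3630
c = S₁ / A₁^z = 21 / 0.0822^0.3630 = 21 / 0.4038 = 52.01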